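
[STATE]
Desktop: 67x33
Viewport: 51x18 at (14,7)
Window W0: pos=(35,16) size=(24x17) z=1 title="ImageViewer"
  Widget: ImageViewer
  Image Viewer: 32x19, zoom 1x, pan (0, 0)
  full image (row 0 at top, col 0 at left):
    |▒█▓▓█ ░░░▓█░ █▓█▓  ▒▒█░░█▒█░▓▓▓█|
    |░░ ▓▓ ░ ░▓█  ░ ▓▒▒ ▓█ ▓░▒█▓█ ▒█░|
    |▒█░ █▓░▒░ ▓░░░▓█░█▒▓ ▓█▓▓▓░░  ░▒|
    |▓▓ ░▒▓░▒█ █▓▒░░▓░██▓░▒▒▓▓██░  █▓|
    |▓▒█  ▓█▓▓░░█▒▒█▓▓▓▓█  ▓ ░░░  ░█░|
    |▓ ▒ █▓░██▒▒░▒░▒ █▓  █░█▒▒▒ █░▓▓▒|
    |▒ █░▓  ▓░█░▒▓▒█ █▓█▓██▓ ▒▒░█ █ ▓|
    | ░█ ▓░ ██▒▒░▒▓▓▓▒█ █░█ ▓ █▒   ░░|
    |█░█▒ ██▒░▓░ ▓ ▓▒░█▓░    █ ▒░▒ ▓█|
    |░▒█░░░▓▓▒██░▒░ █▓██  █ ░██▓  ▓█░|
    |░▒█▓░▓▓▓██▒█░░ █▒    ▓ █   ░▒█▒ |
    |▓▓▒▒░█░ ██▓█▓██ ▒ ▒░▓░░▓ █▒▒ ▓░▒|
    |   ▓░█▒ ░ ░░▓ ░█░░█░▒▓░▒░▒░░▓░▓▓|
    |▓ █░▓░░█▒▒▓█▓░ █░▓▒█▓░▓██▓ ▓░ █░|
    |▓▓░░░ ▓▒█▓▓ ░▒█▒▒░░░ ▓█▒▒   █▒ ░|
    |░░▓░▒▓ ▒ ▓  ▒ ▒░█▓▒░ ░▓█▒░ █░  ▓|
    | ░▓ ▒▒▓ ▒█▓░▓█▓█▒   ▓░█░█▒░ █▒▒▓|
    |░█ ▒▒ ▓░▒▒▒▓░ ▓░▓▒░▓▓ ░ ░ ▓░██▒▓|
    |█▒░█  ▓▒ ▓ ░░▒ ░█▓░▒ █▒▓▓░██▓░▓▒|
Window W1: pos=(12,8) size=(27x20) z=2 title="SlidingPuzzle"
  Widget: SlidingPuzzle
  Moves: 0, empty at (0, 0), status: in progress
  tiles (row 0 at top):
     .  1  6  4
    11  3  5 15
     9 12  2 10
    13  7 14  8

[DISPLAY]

                                                   
━━━━━━━━━━━━━━━━━━━━━━━━┓                          
SlidingPuzzle           ┃                          
────────────────────────┨                          
────┬────┬────┬────┐    ┃                          
    │  1 │  6 │  4 │    ┃                          
────┼────┼────┼────┤    ┃                          
 11 │  3 │  5 │ 15 │    ┃                          
────┼────┼────┼────┤    ┃                          
  9 │ 12 │  2 │ 10 │    ┃━━━━━━━━━━━━━━━━━━━┓      
────┼────┼────┼────┤    ┃ageViewer          ┃      
 13 │  7 │ 14 │  8 │    ┃───────────────────┨      
────┴────┴────┴────┘    ┃▓█ ░░░▓█░ █▓█▓  ▒▒█┃      
oves: 0                 ┃▓▓ ░ ░▓█  ░ ▓▒▒ ▓█ ┃      
                        ┃ █▓░▒░ ▓░░░▓█░█▒▓ ▓┃      
                        ┃░▒▓░▒█ █▓▒░░▓░██▓░▒┃      
                        ┃  ▓█▓▓░░█▒▒█▓▓▓▓█  ┃      
                        ┃ █▓░██▒▒░▒░▒ █▓  █░┃      


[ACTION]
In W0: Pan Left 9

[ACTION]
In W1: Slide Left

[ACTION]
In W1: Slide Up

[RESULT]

                                                   
━━━━━━━━━━━━━━━━━━━━━━━━┓                          
SlidingPuzzle           ┃                          
────────────────────────┨                          
────┬────┬────┬────┐    ┃                          
  1 │  3 │  6 │  4 │    ┃                          
────┼────┼────┼────┤    ┃                          
 11 │    │  5 │ 15 │    ┃                          
────┼────┼────┼────┤    ┃                          
  9 │ 12 │  2 │ 10 │    ┃━━━━━━━━━━━━━━━━━━━┓      
────┼────┼────┼────┤    ┃ageViewer          ┃      
 13 │  7 │ 14 │  8 │    ┃───────────────────┨      
────┴────┴────┴────┘    ┃▓█ ░░░▓█░ █▓█▓  ▒▒█┃      
oves: 2                 ┃▓▓ ░ ░▓█  ░ ▓▒▒ ▓█ ┃      
                        ┃ █▓░▒░ ▓░░░▓█░█▒▓ ▓┃      
                        ┃░▒▓░▒█ █▓▒░░▓░██▓░▒┃      
                        ┃  ▓█▓▓░░█▒▒█▓▓▓▓█  ┃      
                        ┃ █▓░██▒▒░▒░▒ █▓  █░┃      


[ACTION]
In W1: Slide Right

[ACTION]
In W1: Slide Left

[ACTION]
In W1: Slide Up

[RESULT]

                                                   
━━━━━━━━━━━━━━━━━━━━━━━━┓                          
SlidingPuzzle           ┃                          
────────────────────────┨                          
────┬────┬────┬────┐    ┃                          
  1 │  3 │  6 │  4 │    ┃                          
────┼────┼────┼────┤    ┃                          
 11 │ 12 │  5 │ 15 │    ┃                          
────┼────┼────┼────┤    ┃                          
  9 │    │  2 │ 10 │    ┃━━━━━━━━━━━━━━━━━━━┓      
────┼────┼────┼────┤    ┃ageViewer          ┃      
 13 │  7 │ 14 │  8 │    ┃───────────────────┨      
────┴────┴────┴────┘    ┃▓█ ░░░▓█░ █▓█▓  ▒▒█┃      
oves: 5                 ┃▓▓ ░ ░▓█  ░ ▓▒▒ ▓█ ┃      
                        ┃ █▓░▒░ ▓░░░▓█░█▒▓ ▓┃      
                        ┃░▒▓░▒█ █▓▒░░▓░██▓░▒┃      
                        ┃  ▓█▓▓░░█▒▒█▓▓▓▓█  ┃      
                        ┃ █▓░██▒▒░▒░▒ █▓  █░┃      


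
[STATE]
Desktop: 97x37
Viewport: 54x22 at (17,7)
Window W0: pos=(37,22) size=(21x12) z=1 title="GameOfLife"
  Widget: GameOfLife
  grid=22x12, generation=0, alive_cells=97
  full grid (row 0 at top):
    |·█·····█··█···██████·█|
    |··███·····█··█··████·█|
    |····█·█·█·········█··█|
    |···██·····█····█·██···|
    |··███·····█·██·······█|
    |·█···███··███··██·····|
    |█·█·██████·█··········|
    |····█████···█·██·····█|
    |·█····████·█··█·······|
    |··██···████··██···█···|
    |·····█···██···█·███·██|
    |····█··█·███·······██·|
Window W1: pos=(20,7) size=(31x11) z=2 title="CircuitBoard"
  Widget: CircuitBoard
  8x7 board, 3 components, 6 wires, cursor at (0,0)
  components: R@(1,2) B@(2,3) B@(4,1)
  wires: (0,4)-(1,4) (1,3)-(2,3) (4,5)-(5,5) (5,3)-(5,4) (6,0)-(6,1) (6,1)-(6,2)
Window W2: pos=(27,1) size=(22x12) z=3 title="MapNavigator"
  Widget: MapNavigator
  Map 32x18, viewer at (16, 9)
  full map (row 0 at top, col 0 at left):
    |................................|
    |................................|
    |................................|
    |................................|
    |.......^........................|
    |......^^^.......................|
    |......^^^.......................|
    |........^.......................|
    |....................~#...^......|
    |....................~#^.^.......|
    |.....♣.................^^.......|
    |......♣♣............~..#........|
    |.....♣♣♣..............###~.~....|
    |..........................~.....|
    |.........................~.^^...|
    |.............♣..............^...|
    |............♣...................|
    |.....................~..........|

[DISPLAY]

   ┏━━━━━━┃..............~#...^┃━┓                    
   ┃ Circu┃..........@...~#^.^.┃ ┃                    
   ┠──────┃.................^^.┃─┨                    
   ┃   0 1┃♣♣............~..#..┃ ┃                    
   ┃0  [.]┃♣♣..............###~┃ ┃                    
   ┃      ┗━━━━━━━━━━━━━━━━━━━━┛ ┃                    
   ┃1           R   ·   ·        ┃                    
   ┃                │            ┃                    
   ┃2               B            ┃                    
   ┃                             ┃                    
   ┗━━━━━━━━━━━━━━━━━━━━━━━━━━━━━┛                    
                                                      
                                                      
                                                      
                                                      
                    ┏━━━━━━━━━━━━━━━━━━━┓             
                    ┃ GameOfLife        ┃             
                    ┠───────────────────┨             
                    ┃Gen: 0             ┃             
                    ┃···█·█·█·········█·┃             
                    ┃··██·····█····█·██·┃             
                    ┃·███·····█·██······┃             


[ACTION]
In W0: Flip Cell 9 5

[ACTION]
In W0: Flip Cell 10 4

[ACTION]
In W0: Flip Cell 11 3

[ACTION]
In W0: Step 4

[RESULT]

   ┏━━━━━━┃..............~#...^┃━┓                    
   ┃ Circu┃..........@...~#^.^.┃ ┃                    
   ┠──────┃.................^^.┃─┨                    
   ┃   0 1┃♣♣............~..#..┃ ┃                    
   ┃0  [.]┃♣♣..............###~┃ ┃                    
   ┃      ┗━━━━━━━━━━━━━━━━━━━━┛ ┃                    
   ┃1           R   ·   ·        ┃                    
   ┃                │            ┃                    
   ┃2               B            ┃                    
   ┃                             ┃                    
   ┗━━━━━━━━━━━━━━━━━━━━━━━━━━━━━┛                    
                                                      
                                                      
                                                      
                                                      
                    ┏━━━━━━━━━━━━━━━━━━━┓             
                    ┃ GameOfLife        ┃             
                    ┠───────────────────┨             
                    ┃Gen: 4             ┃             
                    ┃█·······█···██·██··┃             
                    ┃█·······█···█··█·█·┃             
                    ┃·············█·█···┃             


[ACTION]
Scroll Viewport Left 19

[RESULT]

                    ┏━━━━━━┃..............~#...^┃━┓   
                    ┃ Circu┃..........@...~#^.^.┃ ┃   
                    ┠──────┃.................^^.┃─┨   
                    ┃   0 1┃♣♣............~..#..┃ ┃   
                    ┃0  [.]┃♣♣..............###~┃ ┃   
                    ┃      ┗━━━━━━━━━━━━━━━━━━━━┛ ┃   
                    ┃1           R   ·   ·        ┃   
                    ┃                │            ┃   
                    ┃2               B            ┃   
                    ┃                             ┃   
                    ┗━━━━━━━━━━━━━━━━━━━━━━━━━━━━━┛   
                                                      
                                                      
                                                      
                                                      
                                     ┏━━━━━━━━━━━━━━━━
                                     ┃ GameOfLife     
                                     ┠────────────────
                                     ┃Gen: 4          
                                     ┃█·······█···██·█
                                     ┃█·······█···█··█
                                     ┃·············█·█


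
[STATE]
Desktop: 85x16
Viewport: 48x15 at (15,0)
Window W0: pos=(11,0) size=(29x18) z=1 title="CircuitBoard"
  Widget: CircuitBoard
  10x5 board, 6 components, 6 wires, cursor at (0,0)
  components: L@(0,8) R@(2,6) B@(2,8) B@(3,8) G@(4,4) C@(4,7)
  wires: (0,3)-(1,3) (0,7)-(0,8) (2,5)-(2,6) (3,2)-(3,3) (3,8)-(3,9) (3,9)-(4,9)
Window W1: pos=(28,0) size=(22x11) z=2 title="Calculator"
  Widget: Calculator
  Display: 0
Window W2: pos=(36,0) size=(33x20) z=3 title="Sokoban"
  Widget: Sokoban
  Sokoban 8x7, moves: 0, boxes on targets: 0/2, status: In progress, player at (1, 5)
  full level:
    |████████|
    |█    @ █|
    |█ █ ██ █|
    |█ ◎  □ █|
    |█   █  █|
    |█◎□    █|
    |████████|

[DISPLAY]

━━━━━━━━━━━━━┏━━━━━━━┏━━━━━━━━━━━━━━━━━━━━━━━━━━
rcuitBoard   ┃ Calcul┃ Sokoban                  
─────────────┠───────┠──────────────────────────
0 1 2 3 4 5 6┃       ┃████████                  
[.]          ┃┌───┬──┃█    @ █                  
             ┃│ 7 │ 8┃█ █ ██ █                  
             ┃├───┼──┃█ ◎  □ █                  
             ┃│ 4 │ 5┃█   █  █                  
             ┃├───┼──┃█◎□    █                  
             ┃│ 1 │ 2┃████████                  
         · ─ ┗━━━━━━━┃Moves: 0  0/2             
                     ┃                          
                 G   ┃                          
sor: (0,0)           ┃                          
                     ┃                          


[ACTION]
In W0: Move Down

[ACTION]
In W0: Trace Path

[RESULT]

━━━━━━━━━━━━━┏━━━━━━━┏━━━━━━━━━━━━━━━━━━━━━━━━━━
rcuitBoard   ┃ Calcul┃ Sokoban                  
─────────────┠───────┠──────────────────────────
0 1 2 3 4 5 6┃       ┃████████                  
             ┃┌───┬──┃█    @ █                  
             ┃│ 7 │ 8┃█ █ ██ █                  
[.]          ┃├───┼──┃█ ◎  □ █                  
             ┃│ 4 │ 5┃█   █  █                  
             ┃├───┼──┃█◎□    █                  
             ┃│ 1 │ 2┃████████                  
         · ─ ┗━━━━━━━┃Moves: 0  0/2             
                     ┃                          
                 G   ┃                          
sor: (1,0)  Trace: No┃                          
                     ┃                          


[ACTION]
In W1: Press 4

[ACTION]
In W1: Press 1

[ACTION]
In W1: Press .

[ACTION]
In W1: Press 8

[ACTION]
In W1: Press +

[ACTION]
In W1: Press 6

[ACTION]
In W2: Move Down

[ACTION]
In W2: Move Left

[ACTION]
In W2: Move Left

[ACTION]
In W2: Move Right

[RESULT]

━━━━━━━━━━━━━┏━━━━━━━┏━━━━━━━━━━━━━━━━━━━━━━━━━━
rcuitBoard   ┃ Calcul┃ Sokoban                  
─────────────┠───────┠──────────────────────────
0 1 2 3 4 5 6┃       ┃████████                  
             ┃┌───┬──┃█   @  █                  
             ┃│ 7 │ 8┃█ █ ██ █                  
[.]          ┃├───┼──┃█ ◎  □ █                  
             ┃│ 4 │ 5┃█   █  █                  
             ┃├───┼──┃█◎□    █                  
             ┃│ 1 │ 2┃████████                  
         · ─ ┗━━━━━━━┃Moves: 3  0/2             
                     ┃                          
                 G   ┃                          
sor: (1,0)  Trace: No┃                          
                     ┃                          


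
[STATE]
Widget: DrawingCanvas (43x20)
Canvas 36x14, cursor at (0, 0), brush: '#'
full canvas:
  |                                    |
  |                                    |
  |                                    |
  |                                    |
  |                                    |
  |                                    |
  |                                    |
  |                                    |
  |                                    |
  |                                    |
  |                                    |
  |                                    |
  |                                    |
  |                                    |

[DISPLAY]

+                                          
                                           
                                           
                                           
                                           
                                           
                                           
                                           
                                           
                                           
                                           
                                           
                                           
                                           
                                           
                                           
                                           
                                           
                                           
                                           


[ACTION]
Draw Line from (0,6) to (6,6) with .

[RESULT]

+     .                                    
      .                                    
      .                                    
      .                                    
      .                                    
      .                                    
      .                                    
                                           
                                           
                                           
                                           
                                           
                                           
                                           
                                           
                                           
                                           
                                           
                                           
                                           


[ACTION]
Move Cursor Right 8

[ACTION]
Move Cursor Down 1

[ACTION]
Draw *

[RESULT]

      .                                    
      . *                                  
      .                                    
      .                                    
      .                                    
      .                                    
      .                                    
                                           
                                           
                                           
                                           
                                           
                                           
                                           
                                           
                                           
                                           
                                           
                                           
                                           


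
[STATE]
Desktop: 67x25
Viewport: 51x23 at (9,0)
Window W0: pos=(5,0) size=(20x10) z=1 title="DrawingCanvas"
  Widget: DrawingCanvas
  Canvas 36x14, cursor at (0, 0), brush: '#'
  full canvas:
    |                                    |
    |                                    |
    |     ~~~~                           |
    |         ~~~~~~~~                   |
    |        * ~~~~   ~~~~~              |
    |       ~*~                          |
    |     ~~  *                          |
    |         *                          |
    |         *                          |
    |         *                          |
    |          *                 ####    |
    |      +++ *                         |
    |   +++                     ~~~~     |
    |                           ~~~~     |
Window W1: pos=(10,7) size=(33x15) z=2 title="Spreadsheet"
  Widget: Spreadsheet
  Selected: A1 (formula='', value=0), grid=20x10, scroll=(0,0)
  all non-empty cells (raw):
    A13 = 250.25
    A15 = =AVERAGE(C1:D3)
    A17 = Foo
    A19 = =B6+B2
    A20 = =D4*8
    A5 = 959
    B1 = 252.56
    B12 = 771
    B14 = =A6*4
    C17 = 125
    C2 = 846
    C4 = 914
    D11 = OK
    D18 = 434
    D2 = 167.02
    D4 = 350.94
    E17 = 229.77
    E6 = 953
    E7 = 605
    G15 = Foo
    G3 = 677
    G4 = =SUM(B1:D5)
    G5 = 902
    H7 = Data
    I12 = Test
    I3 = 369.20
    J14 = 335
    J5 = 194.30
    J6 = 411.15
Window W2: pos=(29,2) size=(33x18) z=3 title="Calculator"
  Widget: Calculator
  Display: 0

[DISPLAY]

━━━━━━━━━━━━━━━┓                                   
awingCanvas    ┃                                   
───────────────┨    ┏━━━━━━━━━━━━━━━━━━━━━━━━━━━━━━
               ┃    ┃ Calculator                   
               ┃    ┠──────────────────────────────
  ~~~~         ┃    ┃                              
      ~~~~~~~~ ┃    ┃┌───┬───┬───┬───┐             
 ┏━━━━━━━━━━━━━━━━━━┃│ 7 │ 8 │ 9 │ ÷ │             
 ┃ Spreadsheet      ┃├───┼───┼───┼───┤             
━┠──────────────────┃│ 4 │ 5 │ 6 │ × │             
 ┃A1:               ┃├───┼───┼───┼───┤             
 ┃       A       B  ┃│ 1 │ 2 │ 3 │ - │             
 ┃------------------┃├───┼───┼───┼───┤             
 ┃  1      [0]  252.┃│ 0 │ . │ = │ + │             
 ┃  2        0      ┃├───┼───┼───┼───┤             
 ┃  3        0      ┃│ C │ MC│ MR│ M+│             
 ┃  4        0      ┃└───┴───┴───┴───┘             
 ┃  5      959      ┃                              
 ┃  6        0      ┃                              
 ┃  7        0      ┗━━━━━━━━━━━━━━━━━━━━━━━━━━━━━━
 ┃  8        0       0       0   ┃                 
 ┗━━━━━━━━━━━━━━━━━━━━━━━━━━━━━━━┛                 
                                                   


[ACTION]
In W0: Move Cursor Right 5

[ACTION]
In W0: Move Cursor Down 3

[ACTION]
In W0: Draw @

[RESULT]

━━━━━━━━━━━━━━━┓                                   
awingCanvas    ┃                                   
───────────────┨    ┏━━━━━━━━━━━━━━━━━━━━━━━━━━━━━━
               ┃    ┃ Calculator                   
               ┃    ┠──────────────────────────────
  ~~~~         ┃    ┃                              
  @   ~~~~~~~~ ┃    ┃┌───┬───┬───┬───┐             
 ┏━━━━━━━━━━━━━━━━━━┃│ 7 │ 8 │ 9 │ ÷ │             
 ┃ Spreadsheet      ┃├───┼───┼───┼───┤             
━┠──────────────────┃│ 4 │ 5 │ 6 │ × │             
 ┃A1:               ┃├───┼───┼───┼───┤             
 ┃       A       B  ┃│ 1 │ 2 │ 3 │ - │             
 ┃------------------┃├───┼───┼───┼───┤             
 ┃  1      [0]  252.┃│ 0 │ . │ = │ + │             
 ┃  2        0      ┃├───┼───┼───┼───┤             
 ┃  3        0      ┃│ C │ MC│ MR│ M+│             
 ┃  4        0      ┃└───┴───┴───┴───┘             
 ┃  5      959      ┃                              
 ┃  6        0      ┃                              
 ┃  7        0      ┗━━━━━━━━━━━━━━━━━━━━━━━━━━━━━━
 ┃  8        0       0       0   ┃                 
 ┗━━━━━━━━━━━━━━━━━━━━━━━━━━━━━━━┛                 
                                                   


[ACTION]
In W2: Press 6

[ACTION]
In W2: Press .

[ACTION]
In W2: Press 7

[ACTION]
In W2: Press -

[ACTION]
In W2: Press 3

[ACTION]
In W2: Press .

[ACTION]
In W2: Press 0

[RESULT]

━━━━━━━━━━━━━━━┓                                   
awingCanvas    ┃                                   
───────────────┨    ┏━━━━━━━━━━━━━━━━━━━━━━━━━━━━━━
               ┃    ┃ Calculator                   
               ┃    ┠──────────────────────────────
  ~~~~         ┃    ┃                            3.
  @   ~~~~~~~~ ┃    ┃┌───┬───┬───┬───┐             
 ┏━━━━━━━━━━━━━━━━━━┃│ 7 │ 8 │ 9 │ ÷ │             
 ┃ Spreadsheet      ┃├───┼───┼───┼───┤             
━┠──────────────────┃│ 4 │ 5 │ 6 │ × │             
 ┃A1:               ┃├───┼───┼───┼───┤             
 ┃       A       B  ┃│ 1 │ 2 │ 3 │ - │             
 ┃------------------┃├───┼───┼───┼───┤             
 ┃  1      [0]  252.┃│ 0 │ . │ = │ + │             
 ┃  2        0      ┃├───┼───┼───┼───┤             
 ┃  3        0      ┃│ C │ MC│ MR│ M+│             
 ┃  4        0      ┃└───┴───┴───┴───┘             
 ┃  5      959      ┃                              
 ┃  6        0      ┃                              
 ┃  7        0      ┗━━━━━━━━━━━━━━━━━━━━━━━━━━━━━━
 ┃  8        0       0       0   ┃                 
 ┗━━━━━━━━━━━━━━━━━━━━━━━━━━━━━━━┛                 
                                                   


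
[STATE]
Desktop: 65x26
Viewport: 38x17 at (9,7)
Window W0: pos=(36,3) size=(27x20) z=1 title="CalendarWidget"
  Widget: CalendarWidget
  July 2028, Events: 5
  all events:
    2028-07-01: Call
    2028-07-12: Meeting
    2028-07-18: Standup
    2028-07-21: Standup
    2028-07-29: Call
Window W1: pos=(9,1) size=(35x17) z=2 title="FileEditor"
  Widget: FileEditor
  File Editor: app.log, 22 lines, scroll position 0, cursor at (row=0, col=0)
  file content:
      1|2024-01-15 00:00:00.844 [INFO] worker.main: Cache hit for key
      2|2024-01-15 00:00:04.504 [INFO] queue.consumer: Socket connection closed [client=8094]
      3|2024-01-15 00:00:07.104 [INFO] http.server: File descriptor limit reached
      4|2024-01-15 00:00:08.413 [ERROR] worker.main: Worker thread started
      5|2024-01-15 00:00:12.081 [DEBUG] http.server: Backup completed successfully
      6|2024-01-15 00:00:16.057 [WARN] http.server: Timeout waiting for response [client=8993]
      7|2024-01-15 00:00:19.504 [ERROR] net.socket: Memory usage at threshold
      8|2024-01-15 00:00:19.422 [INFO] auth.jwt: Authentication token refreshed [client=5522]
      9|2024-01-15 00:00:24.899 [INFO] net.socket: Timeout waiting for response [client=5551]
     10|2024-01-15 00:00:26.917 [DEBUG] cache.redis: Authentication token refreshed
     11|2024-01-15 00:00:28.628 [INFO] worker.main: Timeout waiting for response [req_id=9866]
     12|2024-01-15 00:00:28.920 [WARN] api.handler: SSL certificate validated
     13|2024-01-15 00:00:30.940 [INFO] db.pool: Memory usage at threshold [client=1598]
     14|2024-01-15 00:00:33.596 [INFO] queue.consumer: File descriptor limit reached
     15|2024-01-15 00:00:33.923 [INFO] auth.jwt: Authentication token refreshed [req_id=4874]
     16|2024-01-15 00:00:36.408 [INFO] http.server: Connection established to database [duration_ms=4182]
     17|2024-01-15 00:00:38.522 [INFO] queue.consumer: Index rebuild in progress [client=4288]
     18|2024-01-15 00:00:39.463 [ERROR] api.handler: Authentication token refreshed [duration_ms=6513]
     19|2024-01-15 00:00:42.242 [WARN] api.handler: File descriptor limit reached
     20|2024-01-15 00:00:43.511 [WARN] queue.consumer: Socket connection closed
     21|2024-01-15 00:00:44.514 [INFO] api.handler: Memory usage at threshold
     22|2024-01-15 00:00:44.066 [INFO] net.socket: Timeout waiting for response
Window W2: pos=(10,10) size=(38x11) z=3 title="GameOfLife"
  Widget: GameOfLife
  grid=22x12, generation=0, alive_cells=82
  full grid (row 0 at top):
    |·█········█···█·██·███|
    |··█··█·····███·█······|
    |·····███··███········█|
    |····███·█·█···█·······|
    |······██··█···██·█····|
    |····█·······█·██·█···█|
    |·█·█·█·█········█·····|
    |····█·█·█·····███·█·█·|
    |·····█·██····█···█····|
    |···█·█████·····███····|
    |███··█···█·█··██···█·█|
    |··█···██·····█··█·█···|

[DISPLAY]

┃2024-01-15 00:00:08.413 [ERROR] ░┃e T
┃2024-01-15 00:00:12.081 [DEBUG] ░┃   
┃2024-01-15 00:00:16.057 [WARN] h░┃5  
┃┏━━━━━━━━━━━━━━━━━━━━━━━━━━━━━━━━━━━━
┃┃ GameOfLife                         
┃┠────────────────────────────────────
┃┃Gen: 0                              
┃┃····███·█·█···█·······              
┃┃······██··█···██·█····              
┃┃····█·······█·██·█···█              
┗┃·█·█·█·█········█·····              
 ┃····█·█·█·····███·█·█·              
 ┃·····█·██····█···█····              
 ┗━━━━━━━━━━━━━━━━━━━━━━━━━━━━━━━━━━━━
                           ┃          
                           ┗━━━━━━━━━━
                                      


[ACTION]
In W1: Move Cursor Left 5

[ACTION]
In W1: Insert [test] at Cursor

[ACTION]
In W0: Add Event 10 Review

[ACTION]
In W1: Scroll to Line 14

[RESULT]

┃2024-01-15 00:00:30.940 [INFO] d░┃e T
┃2024-01-15 00:00:33.596 [INFO] q░┃   
┃2024-01-15 00:00:33.923 [INFO] a░┃5  
┃┏━━━━━━━━━━━━━━━━━━━━━━━━━━━━━━━━━━━━
┃┃ GameOfLife                         
┃┠────────────────────────────────────
┃┃Gen: 0                              
┃┃····███·█·█···█·······              
┃┃······██··█···██·█····              
┃┃····█·······█·██·█···█              
┗┃·█·█·█·█········█·····              
 ┃····█·█·█·····███·█·█·              
 ┃·····█·██····█···█····              
 ┗━━━━━━━━━━━━━━━━━━━━━━━━━━━━━━━━━━━━
                           ┃          
                           ┗━━━━━━━━━━
                                      


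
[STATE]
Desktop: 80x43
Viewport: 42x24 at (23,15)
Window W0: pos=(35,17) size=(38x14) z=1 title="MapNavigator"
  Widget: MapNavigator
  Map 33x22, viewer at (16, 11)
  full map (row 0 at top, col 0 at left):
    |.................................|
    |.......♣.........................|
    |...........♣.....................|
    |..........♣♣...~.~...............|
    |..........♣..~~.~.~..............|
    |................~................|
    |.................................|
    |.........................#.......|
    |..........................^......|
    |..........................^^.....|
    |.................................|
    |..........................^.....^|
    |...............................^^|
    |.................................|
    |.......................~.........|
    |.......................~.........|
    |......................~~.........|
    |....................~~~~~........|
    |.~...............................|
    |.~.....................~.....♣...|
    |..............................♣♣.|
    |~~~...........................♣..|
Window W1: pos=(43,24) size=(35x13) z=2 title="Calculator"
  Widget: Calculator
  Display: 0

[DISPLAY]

                                          
                                          
            ┏━━━━━━━━━━━━━━━━━━━━━━━━━━━━━
            ┃ MapNavigator                
            ┠─────────────────────────────
            ┃  ...........................
            ┃  .........................#.
            ┃  ..........................^
            ┃  ..........................^
            ┃  .....┏━━━━━━━━━━━━━━━━━━━━━
            ┃  .....┃ Calculator          
            ┃  .....┠─────────────────────
            ┃  .....┃                     
            ┃  .....┃┌───┬───┬───┬───┐    
            ┃  .....┃│ 7 │ 8 │ 9 │ ÷ │    
            ┗━━━━━━━┃├───┼───┼───┼───┤    
                    ┃│ 4 │ 5 │ 6 │ × │    
                    ┃├───┼───┼───┼───┤    
                    ┃│ 1 │ 2 │ 3 │ - │    
                    ┃├───┼───┼───┼───┤    
                    ┃│ 0 │ . │ = │ + │    
                    ┗━━━━━━━━━━━━━━━━━━━━━
                                          
                                          


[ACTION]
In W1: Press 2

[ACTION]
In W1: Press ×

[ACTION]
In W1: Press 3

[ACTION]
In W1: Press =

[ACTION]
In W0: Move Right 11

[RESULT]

                                          
                                          
            ┏━━━━━━━━━━━━━━━━━━━━━━━━━━━━━
            ┃ MapNavigator                
            ┠─────────────────────────────
            ┃........................     
            ┃................#.......     
            ┃.................^......     
            ┃.................^^.....     
            ┃.......┏━━━━━━━━━━━━━━━━━━━━━
            ┃.......┃ Calculator          
            ┃.......┠─────────────────────
            ┃.......┃                     
            ┃.......┃┌───┬───┬───┬───┐    
            ┃.......┃│ 7 │ 8 │ 9 │ ÷ │    
            ┗━━━━━━━┃├───┼───┼───┼───┤    
                    ┃│ 4 │ 5 │ 6 │ × │    
                    ┃├───┼───┼───┼───┤    
                    ┃│ 1 │ 2 │ 3 │ - │    
                    ┃├───┼───┼───┼───┤    
                    ┃│ 0 │ . │ = │ + │    
                    ┗━━━━━━━━━━━━━━━━━━━━━
                                          
                                          


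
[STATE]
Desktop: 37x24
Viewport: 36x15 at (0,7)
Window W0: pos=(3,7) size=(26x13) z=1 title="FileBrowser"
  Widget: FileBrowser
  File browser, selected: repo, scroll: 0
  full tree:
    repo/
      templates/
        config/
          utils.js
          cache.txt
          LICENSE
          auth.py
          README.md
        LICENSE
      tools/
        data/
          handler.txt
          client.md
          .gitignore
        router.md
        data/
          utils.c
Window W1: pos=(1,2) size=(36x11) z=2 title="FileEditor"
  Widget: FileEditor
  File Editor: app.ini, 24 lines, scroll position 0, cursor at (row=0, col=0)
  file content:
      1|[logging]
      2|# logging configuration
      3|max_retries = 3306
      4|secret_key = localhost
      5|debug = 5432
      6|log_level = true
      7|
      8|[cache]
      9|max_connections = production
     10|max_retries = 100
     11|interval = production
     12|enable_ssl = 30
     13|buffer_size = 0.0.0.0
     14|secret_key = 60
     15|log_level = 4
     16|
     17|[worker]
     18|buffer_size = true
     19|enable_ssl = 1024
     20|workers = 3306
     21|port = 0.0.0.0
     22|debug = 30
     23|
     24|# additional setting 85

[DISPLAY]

 ┃max_retries = 3306               ░
 ┃secret_key = localhost           ░
 ┃debug = 5432                     ░
 ┃log_level = true                 ░
 ┃                                 ▼
 ┗━━━━━━━━━━━━━━━━━━━━━━━━━━━━━━━━━━
   ┃                        ┃       
   ┃                        ┃       
   ┃                        ┃       
   ┃                        ┃       
   ┃                        ┃       
   ┃                        ┃       
   ┗━━━━━━━━━━━━━━━━━━━━━━━━┛       
                                    
                                    


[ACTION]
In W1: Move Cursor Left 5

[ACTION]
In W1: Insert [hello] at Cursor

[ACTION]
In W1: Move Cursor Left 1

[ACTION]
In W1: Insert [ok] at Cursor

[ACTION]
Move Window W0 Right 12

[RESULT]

 ┃max_retries = 3306               ░
 ┃secret_key = localhost           ░
 ┃debug = 5432                     ░
 ┃log_level = true                 ░
 ┃                                 ▼
 ┗━━━━━━━━━━━━━━━━━━━━━━━━━━━━━━━━━━
           ┃                        
           ┃                        
           ┃                        
           ┃                        
           ┃                        
           ┃                        
           ┗━━━━━━━━━━━━━━━━━━━━━━━━
                                    
                                    
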